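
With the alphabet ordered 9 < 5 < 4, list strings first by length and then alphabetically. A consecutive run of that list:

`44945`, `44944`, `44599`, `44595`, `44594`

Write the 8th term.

Advancing 3 positions from 44594 through 44594 → 44559 → 44555 reaches term 8.

44554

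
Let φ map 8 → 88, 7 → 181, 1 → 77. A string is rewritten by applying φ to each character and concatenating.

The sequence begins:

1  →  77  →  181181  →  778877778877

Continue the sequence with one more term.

18118188881811811811818888181181

Rewriting each symbol of 778877778877: 7→181, 7→181, 8→88, 8→88, 7→181, 7→181, 7→181, 7→181, 8→88, 8→88, 7→181, 7→181, which concatenates to 181 181 88 88 181 181 181 181 88 88 181 181.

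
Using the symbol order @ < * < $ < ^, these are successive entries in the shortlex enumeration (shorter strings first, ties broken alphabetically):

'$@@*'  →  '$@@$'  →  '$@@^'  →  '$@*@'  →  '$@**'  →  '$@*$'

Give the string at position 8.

Stepping forward 2 times from $@*$: $@*$ → $@*^, then the target.

$@$@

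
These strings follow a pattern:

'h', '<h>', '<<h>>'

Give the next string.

<<<h>>>

s(k+1) = <·s(k)·>, so each term gains < as a prefix and > as a suffix.
So the next term is <·<<h>>·>.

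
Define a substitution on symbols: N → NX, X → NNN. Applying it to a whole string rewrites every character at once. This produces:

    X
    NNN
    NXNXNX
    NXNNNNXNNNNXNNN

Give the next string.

Replace each of the 15 characters of NXNNNNXNNNNXNNN in place — NX NNN NX NX NX NX NNN NX NX NX NX NNN NX NX NX — and concatenate.

NXNNNNXNXNXNXNNNNXNXNXNXNNNNXNXNX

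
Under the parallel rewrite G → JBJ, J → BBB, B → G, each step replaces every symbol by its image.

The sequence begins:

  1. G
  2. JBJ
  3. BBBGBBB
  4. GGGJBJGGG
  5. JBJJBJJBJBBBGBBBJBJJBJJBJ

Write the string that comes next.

BBBGBBBBBBGBBBBBBGBBBGGGJBJGGGBBBGBBBBBBGBBBBBBGBBB

Replace each of the 25 characters of JBJJBJJBJBBBGBBBJBJJBJJBJ in place — BBB G BBB BBB G BBB BBB G BBB G G G JBJ G G G BBB G BBB BBB G BBB BBB G BBB — and concatenate.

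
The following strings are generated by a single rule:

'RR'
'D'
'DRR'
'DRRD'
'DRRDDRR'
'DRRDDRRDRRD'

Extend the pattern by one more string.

From term 3 onward, concatenate the last term with the second-to-last: D·RR = DRR, DRR·D = DRRD, …
Continuing: DRRDDRRDRRD · DRRDDRR gives term 7.

DRRDDRRDRRDDRRDDRR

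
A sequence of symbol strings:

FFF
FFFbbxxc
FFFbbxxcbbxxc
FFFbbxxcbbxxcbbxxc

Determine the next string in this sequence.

FFFbbxxcbbxxcbbxxcbbxxc

Every step adds bbxxc to the end: s(k+1) = s(k)·bbxxc.
One more step from FFFbbxxcbbxxcbbxxc gives the answer.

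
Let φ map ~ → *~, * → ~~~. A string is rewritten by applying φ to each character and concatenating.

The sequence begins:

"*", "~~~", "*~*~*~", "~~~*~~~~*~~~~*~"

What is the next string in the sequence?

Rewriting the 15 symbols of ~~~*~~~~*~~~~*~ one by one yields *~ *~ *~ ~~~ *~ *~ *~ *~ ~~~ *~ *~ *~ *~ ~~~ *~; concatenated:

*~*~*~~~~*~*~*~*~~~~*~*~*~*~~~~*~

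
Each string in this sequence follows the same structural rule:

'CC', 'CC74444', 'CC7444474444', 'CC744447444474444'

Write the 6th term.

The strings grow by a fixed suffix 74444 each time.
From CC744447444474444, 2 further steps: CC744447444474444 → CC74444744447444474444 → (answer).

CC7444474444744447444474444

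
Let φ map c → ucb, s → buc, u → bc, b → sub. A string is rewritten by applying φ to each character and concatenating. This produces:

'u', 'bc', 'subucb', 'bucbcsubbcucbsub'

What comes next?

subbcucbsubucbbucbcsubsubucbbcucbsubbucbcsub

φ(bucbcsubbcucbsub) expands symbol-by-symbol to sub bc ucb sub ucb buc bc sub sub ucb bc ucb sub buc bc sub; joining the 16 pieces gives the next term.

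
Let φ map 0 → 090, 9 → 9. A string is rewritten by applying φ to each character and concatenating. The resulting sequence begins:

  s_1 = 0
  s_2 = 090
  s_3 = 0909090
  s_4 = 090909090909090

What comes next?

Applying the rule to each of the 15 symbols of 090909090909090 gives the pieces 090 9 090 9 090 9 090 9 090 9 090 9 090 9 090, which concatenate to the answer.

0909090909090909090909090909090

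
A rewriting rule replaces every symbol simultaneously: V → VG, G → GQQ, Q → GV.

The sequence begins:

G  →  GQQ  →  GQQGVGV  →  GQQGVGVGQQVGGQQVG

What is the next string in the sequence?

Rewriting the 17 symbols of GQQGVGVGQQVGGQQVG one by one yields GQQ GV GV GQQ VG GQQ VG GQQ GV GV VG GQQ GQQ GV GV VG GQQ; concatenated:

GQQGVGVGQQVGGQQVGGQQGVGVVGGQQGQQGVGVVGGQQ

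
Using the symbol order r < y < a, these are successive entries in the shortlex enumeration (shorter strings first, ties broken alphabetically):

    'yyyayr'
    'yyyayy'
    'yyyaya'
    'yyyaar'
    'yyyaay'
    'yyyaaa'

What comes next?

yyarrr

Treat yyyaaa as a base-3 numeral over the given alphabet and add one, carrying through any trailing a's.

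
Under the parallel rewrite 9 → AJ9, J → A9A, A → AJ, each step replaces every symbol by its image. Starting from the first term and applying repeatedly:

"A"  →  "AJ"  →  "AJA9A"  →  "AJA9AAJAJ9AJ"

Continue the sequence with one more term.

Expanding AJA9AAJAJ9AJ: A→AJ, J→A9A, A→AJ, 9→AJ9, A→AJ, A→AJ, J→A9A, A→AJ, J→A9A, 9→AJ9, A→AJ, J→A9A. Concatenated: AJ A9A AJ AJ9 AJ AJ A9A AJ A9A AJ9 AJ A9A.

AJA9AAJAJ9AJAJA9AAJA9AAJ9AJA9A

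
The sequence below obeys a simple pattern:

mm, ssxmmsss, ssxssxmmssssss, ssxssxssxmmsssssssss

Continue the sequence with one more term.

Every step adds ssx to the front and sss to the end of the previous string.
Applying this once more to ssxssxssxmmsssssssss:

ssxssxssxssxmmssssssssssss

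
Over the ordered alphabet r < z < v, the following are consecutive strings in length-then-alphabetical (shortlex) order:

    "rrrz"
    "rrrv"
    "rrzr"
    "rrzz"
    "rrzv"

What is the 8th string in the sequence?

Stepping forward 3 times from rrzv: rrzv → rrvr → rrvz, then the target.

rrvv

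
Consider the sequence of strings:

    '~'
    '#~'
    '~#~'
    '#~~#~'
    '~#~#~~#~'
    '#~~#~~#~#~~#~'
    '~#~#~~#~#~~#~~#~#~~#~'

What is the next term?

This is a Fibonacci-style word recurrence s(k) = s(k−2)·s(k−1): e.g. ~·#~ = ~#~.
So term 8 is #~~#~~#~#~~#~·~#~#~~#~#~~#~~#~#~~#~.

#~~#~~#~#~~#~~#~#~~#~#~~#~~#~#~~#~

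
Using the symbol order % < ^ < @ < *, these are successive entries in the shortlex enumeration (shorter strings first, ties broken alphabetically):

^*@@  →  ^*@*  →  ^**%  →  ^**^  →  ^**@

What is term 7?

@%%%

Advancing 2 positions from ^**@ through ^**@ → ^*** reaches term 7.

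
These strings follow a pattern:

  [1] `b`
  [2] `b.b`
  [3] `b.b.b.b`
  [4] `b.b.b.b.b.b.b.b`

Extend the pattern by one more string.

b.b.b.b.b.b.b.b.b.b.b.b.b.b.b.b

s(k+1) = s(k)·.·s(k) — each term doubles the last with '.' between the halves.
So the next term is two copies of b.b.b.b.b.b.b.b with '.' between the halves.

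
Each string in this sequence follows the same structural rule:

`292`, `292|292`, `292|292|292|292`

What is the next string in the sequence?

Every step duplicates the string with '|' between the halves.
Doubling 292|292|292|292 with '|' between the halves:

292|292|292|292|292|292|292|292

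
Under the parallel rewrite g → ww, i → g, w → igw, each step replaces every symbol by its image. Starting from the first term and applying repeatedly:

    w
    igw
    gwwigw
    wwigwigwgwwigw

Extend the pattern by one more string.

igwigwgwwigwgwwigwwwigwigwgwwigw

φ(wwigwigwgwwigw) expands symbol-by-symbol to igw igw g ww igw g ww igw ww igw igw g ww igw; joining the 14 pieces gives the next term.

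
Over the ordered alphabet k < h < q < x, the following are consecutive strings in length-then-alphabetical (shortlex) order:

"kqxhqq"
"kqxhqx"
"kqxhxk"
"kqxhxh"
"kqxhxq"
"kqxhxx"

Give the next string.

kqxqkk

Find the rightmost character of kqxhxx below x, bump it to the next letter, and reset everything to its right to k.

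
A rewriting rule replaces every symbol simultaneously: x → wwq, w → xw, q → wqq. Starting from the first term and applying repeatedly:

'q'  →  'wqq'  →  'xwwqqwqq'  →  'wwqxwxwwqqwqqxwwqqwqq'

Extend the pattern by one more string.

Rewriting the 21 symbols of wwqxwxwwqqwqqxwwqqwqq one by one yields xw xw wqq wwq xw wwq xw xw wqq wqq xw wqq wqq wwq xw xw wqq wqq xw wqq wqq; concatenated:

xwxwwqqwwqxwwwqxwxwwqqwqqxwwqqwqqwwqxwxwwqqwqqxwwqqwqq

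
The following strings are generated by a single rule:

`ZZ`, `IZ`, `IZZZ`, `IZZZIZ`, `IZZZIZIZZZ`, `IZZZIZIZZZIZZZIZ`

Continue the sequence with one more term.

IZZZIZIZZZIZZZIZIZZZIZIZZZ

This is a Fibonacci-style word recurrence s(k) = s(k−1)·s(k−2): e.g. IZ·ZZ = IZZZ.
So term 7 is IZZZIZIZZZIZZZIZ·IZZZIZIZZZ.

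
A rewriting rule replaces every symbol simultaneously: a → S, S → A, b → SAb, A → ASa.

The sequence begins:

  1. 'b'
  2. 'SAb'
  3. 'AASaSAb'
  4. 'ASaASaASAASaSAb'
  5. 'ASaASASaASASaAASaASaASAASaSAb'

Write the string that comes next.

ASaASASaAASaASASaAASaASASaASaASASaASASaAASaASaASAASaSAb

φ(ASaASASaASASaAASaASaASAASaSAb) expands symbol-by-symbol to ASa A S ASa A ASa A S ASa A ASa A S ASa ASa A S ASa A S ASa A ASa ASa A S A ASa SAb; joining the 29 pieces gives the next term.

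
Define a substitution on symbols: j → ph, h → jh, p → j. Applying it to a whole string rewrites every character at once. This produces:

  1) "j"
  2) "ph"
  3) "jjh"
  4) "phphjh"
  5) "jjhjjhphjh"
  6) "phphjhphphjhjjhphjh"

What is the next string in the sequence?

jjhjjhphjhjjhjjhphjhphphjhjjhphjh

φ(phphjhphphjhjjhphjh) expands symbol-by-symbol to j jh j jh ph jh j jh j jh ph jh ph ph jh j jh ph jh; joining the 19 pieces gives the next term.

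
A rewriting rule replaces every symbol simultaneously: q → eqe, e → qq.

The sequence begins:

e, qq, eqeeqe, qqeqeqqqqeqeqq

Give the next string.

Rewriting the 14 symbols of qqeqeqqqqeqeqq one by one yields eqe eqe qq eqe qq eqe eqe eqe eqe qq eqe qq eqe eqe; concatenated:

eqeeqeqqeqeqqeqeeqeeqeeqeqqeqeqqeqeeqe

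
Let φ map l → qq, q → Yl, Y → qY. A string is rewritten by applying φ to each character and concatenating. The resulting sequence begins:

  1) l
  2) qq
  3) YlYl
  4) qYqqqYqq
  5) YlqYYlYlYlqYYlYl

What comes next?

Replace each of the 16 characters of YlqYYlYlYlqYYlYl in place — qY qq Yl qY qY qq qY qq qY qq Yl qY qY qq qY qq — and concatenate.

qYqqYlqYqYqqqYqqqYqqYlqYqYqqqYqq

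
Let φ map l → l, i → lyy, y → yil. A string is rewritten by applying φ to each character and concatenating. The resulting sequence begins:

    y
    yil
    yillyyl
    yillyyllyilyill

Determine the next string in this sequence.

yillyyllyilyilllyillyylyillyyll

Replace each of the 15 characters of yillyyllyilyill in place — yil lyy l l yil yil l l yil lyy l yil lyy l l — and concatenate.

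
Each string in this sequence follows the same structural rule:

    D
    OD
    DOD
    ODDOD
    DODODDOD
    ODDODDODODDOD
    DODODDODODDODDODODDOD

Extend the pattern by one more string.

Each term (from the third on) is the two preceding terms concatenated in order: term 3 = D·OD = DOD.
The next term joins ODDODDODODDOD and DODODDODODDODDODODDOD.

ODDODDODODDODDODODDODODDODDODODDOD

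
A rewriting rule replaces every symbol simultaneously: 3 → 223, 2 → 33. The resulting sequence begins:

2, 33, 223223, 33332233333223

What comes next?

22322322322333332232232232232233333223

Applying the rule to each of the 14 symbols of 33332233333223 gives the pieces 223 223 223 223 33 33 223 223 223 223 223 33 33 223, which concatenate to the answer.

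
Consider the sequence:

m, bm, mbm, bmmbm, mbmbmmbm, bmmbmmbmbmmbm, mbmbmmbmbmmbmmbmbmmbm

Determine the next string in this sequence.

bmmbmmbmbmmbmmbmbmmbmbmmbmmbmbmmbm

From term 3 onward, concatenate the second-to-last term with the last: m·bm = mbm, bm·mbm = bmmbm, …
Continuing: bmmbmmbmbmmbm · mbmbmmbmbmmbmmbmbmmbm gives term 8.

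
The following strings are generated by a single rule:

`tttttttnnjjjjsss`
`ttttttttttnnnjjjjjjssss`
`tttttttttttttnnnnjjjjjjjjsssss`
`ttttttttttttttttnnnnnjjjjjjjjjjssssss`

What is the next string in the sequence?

Reading off run lengths: t runs 7, 10, 13, 16; n runs 2, 3, 4, 5; j runs 4, 6, 8, 10; s runs 3, 4, 5, 6 — each is linear in n, where the shown terms are n = 2, 3, 4, 5.
Setting n = 6 gives 19, 6, 12, 7 characters in each block.

tttttttttttttttttttnnnnnnjjjjjjjjjjjjsssssss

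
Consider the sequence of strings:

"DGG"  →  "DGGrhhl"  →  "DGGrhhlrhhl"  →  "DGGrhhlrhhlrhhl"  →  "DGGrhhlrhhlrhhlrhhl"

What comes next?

The strings grow by a fixed suffix rhhl each time.
So the next term is DGGrhhlrhhlrhhlrhhl·rhhl.

DGGrhhlrhhlrhhlrhhlrhhl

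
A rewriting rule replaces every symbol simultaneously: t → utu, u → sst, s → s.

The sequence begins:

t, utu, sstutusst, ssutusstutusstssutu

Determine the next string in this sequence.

sssstutusstssutusstutusstssutusssstutusst

Applying the rule to each of the 19 symbols of ssutusstutusstssutu gives the pieces s s sst utu sst s s utu sst utu sst s s utu s s sst utu sst, which concatenate to the answer.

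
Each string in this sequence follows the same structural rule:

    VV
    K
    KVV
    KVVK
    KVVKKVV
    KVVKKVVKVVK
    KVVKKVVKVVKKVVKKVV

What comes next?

KVVKKVVKVVKKVVKKVVKVVKKVVKVVK

Each term (from the third on) is the previous term followed by the one before it: term 3 = K·VV = KVV.
So term 8 is KVVKKVVKVVKKVVKKVV·KVVKKVVKVVK.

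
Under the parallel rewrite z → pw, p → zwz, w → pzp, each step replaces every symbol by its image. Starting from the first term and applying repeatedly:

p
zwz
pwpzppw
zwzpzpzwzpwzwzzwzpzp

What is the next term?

φ(zwzpzpzwzpwzwzzwzpzp) expands symbol-by-symbol to pw pzp pw zwz pw zwz pw pzp pw zwz pzp pw pzp pw pw pzp pw zwz pw zwz; joining the 20 pieces gives the next term.

pwpzppwzwzpwzwzpwpzppwzwzpzppwpzppwpwpzppwzwzpwzwz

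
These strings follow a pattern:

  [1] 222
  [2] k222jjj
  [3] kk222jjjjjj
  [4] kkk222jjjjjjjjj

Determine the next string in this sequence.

kkkk222jjjjjjjjjjjj

Every step adds k to the front and jjj to the end of the previous string.
So the next term is k·kkk222jjjjjjjjj·jjj.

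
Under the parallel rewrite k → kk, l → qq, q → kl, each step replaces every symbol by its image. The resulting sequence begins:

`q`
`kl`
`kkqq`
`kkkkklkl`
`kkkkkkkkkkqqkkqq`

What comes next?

kkkkkkkkkkkkkkkkkkkkklklkkkkklkl

Applying the rule to each of the 16 symbols of kkkkkkkkkkqqkkqq gives the pieces kk kk kk kk kk kk kk kk kk kk kl kl kk kk kl kl, which concatenate to the answer.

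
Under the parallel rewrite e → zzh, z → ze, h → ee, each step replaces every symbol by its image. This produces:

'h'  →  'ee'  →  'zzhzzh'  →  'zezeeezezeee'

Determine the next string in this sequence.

Expanding zezeeezezeee: z→ze, e→zzh, z→ze, e→zzh, e→zzh, e→zzh, z→ze, e→zzh, z→ze, e→zzh, e→zzh, e→zzh. Concatenated: ze zzh ze zzh zzh zzh ze zzh ze zzh zzh zzh.

zezzhzezzhzzhzzhzezzhzezzhzzhzzh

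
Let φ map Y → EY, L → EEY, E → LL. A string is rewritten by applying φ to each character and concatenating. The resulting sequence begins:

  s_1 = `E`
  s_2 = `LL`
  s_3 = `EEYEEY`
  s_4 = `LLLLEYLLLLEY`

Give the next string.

EEYEEYEEYEEYLLEYEEYEEYEEYEEYLLEY

Rewriting each symbol of LLLLEYLLLLEY: L→EEY, L→EEY, L→EEY, L→EEY, E→LL, Y→EY, L→EEY, L→EEY, L→EEY, L→EEY, E→LL, Y→EY, which concatenates to EEY EEY EEY EEY LL EY EEY EEY EEY EEY LL EY.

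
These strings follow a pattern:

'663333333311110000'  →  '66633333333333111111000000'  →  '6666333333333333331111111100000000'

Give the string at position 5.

Term n consists of n 6's, followed by 3n+2 3's, followed by 2n 1's, followed by 2n 0's, where the shown terms are n = 2, 3, 4.
For term 5, n = 6, so the run lengths are 6, 20, 12, 12.

66666633333333333333333333111111111111000000000000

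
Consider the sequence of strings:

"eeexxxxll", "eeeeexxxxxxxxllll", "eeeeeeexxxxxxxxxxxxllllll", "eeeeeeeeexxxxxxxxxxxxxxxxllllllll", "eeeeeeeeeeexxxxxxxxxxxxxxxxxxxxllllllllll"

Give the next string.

Each string has the form e^{2n+1} x^{4n} l^{2n} (n = 1, 2, …).
Setting n = 6 gives 13, 24, 12 characters in each block.

eeeeeeeeeeeeexxxxxxxxxxxxxxxxxxxxxxxxllllllllllll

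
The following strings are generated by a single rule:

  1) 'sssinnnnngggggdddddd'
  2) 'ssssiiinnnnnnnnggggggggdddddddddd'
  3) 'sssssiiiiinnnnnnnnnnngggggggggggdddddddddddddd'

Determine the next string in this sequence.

ssssssiiiiiiinnnnnnnnnnnnnnggggggggggggggdddddddddddddddddd

Reading off run lengths: s runs 3, 4, 5; i runs 1, 3, 5; n runs 5, 8, 11; g runs 5, 8, 11; d runs 6, 10, 14 — each is linear in n (n = 1, 2, …).
At n = 4 the blocks have lengths 6, 7, 14, 14, 18.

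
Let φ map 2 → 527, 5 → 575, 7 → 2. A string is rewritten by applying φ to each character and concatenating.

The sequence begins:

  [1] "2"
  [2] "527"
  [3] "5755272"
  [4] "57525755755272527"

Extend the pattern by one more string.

57525755275752575575257557552725275755272

Applying the rule to each of the 17 symbols of 57525755755272527 gives the pieces 575 2 575 527 575 2 575 575 2 575 575 527 2 527 575 527 2, which concatenate to the answer.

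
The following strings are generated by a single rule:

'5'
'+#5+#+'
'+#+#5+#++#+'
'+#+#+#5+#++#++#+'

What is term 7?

Every step adds +# to the front and +#+ to the end of the previous string.
From +#+#+#5+#++#++#+, 3 further steps: +#+#+#5+#++#++#+ → +#+#+#+#5+#++#++#++#+ → +#+#+#+#+#5+#++#++#++#++#+ → (answer).

+#+#+#+#+#+#5+#++#++#++#++#++#+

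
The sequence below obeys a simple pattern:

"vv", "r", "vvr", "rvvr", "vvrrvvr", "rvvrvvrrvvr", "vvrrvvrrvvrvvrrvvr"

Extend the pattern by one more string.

This is a Fibonacci-style word recurrence s(k) = s(k−2)·s(k−1): e.g. vv·r = vvr.
The next term joins rvvrvvrrvvr and vvrrvvrrvvrvvrrvvr.

rvvrvvrrvvrvvrrvvrrvvrvvrrvvr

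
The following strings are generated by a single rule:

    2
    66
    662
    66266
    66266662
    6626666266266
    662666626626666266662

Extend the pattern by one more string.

6626666266266662666626626666266266

From term 3 onward, concatenate the last term with the second-to-last: 66·2 = 662, 662·66 = 66266, …
The next term joins 662666626626666266662 and 6626666266266.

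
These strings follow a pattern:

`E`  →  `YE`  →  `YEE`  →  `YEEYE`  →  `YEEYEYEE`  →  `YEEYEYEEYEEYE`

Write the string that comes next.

From term 3 onward, concatenate the last term with the second-to-last: YE·E = YEE, YEE·YE = YEEYE, …
Continuing: YEEYEYEEYEEYE · YEEYEYEE gives term 7.

YEEYEYEEYEEYEYEEYEYEE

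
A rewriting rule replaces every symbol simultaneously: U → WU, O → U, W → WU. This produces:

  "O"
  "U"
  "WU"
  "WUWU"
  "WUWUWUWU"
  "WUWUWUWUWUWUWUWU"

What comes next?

Replace each of the 16 characters of WUWUWUWUWUWUWUWU in place — WU WU WU WU WU WU WU WU WU WU WU WU WU WU WU WU — and concatenate.

WUWUWUWUWUWUWUWUWUWUWUWUWUWUWUWU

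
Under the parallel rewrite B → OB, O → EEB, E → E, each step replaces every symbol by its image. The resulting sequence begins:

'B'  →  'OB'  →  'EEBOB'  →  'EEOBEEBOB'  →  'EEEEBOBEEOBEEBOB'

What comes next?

Applying the rule to each of the 16 symbols of EEEEBOBEEOBEEBOB gives the pieces E E E E OB EEB OB E E EEB OB E E OB EEB OB, which concatenate to the answer.

EEEEOBEEBOBEEEEBOBEEOBEEBOB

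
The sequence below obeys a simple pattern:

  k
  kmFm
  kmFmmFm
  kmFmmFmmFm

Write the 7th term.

Each term is the previous one with mFm appended.
From kmFmmFmmFm, 3 further steps: kmFmmFmmFm → kmFmmFmmFmmFm → kmFmmFmmFmmFmmFm → (answer).

kmFmmFmmFmmFmmFmmFm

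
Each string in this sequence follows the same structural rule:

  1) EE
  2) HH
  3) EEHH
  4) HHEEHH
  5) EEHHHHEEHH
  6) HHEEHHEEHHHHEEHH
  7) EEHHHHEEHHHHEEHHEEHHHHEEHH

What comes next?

This is a Fibonacci-style word recurrence s(k) = s(k−2)·s(k−1): e.g. EE·HH = EEHH.
The next term joins HHEEHHEEHHHHEEHH and EEHHHHEEHHHHEEHHEEHHHHEEHH.

HHEEHHEEHHHHEEHHEEHHHHEEHHHHEEHHEEHHHHEEHH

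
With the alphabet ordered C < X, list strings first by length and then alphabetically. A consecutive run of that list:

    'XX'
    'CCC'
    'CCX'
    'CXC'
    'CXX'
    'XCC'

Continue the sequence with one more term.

XCX

The successor of XCC increments the rightmost position that isn't already X and resets every position after it to C.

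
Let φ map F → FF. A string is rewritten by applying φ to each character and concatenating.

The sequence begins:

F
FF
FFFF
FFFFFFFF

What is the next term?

FFFFFFFFFFFFFFFF

Expanding FFFFFFFF: F→FF, F→FF, F→FF, F→FF, F→FF, F→FF, F→FF, F→FF. Concatenated: FF FF FF FF FF FF FF FF.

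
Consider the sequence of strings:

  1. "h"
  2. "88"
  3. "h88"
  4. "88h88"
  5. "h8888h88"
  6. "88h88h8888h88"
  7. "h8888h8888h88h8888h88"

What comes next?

Each term (from the third on) is the two preceding terms concatenated in order: term 3 = h·88 = h88.
Continuing: 88h88h8888h88 · h8888h8888h88h8888h88 gives term 8.

88h88h8888h88h8888h8888h88h8888h88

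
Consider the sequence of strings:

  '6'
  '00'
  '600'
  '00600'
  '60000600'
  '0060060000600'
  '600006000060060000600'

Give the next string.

This is a Fibonacci-style word recurrence s(k) = s(k−2)·s(k−1): e.g. 6·00 = 600.
The next term joins 0060060000600 and 600006000060060000600.

0060060000600600006000060060000600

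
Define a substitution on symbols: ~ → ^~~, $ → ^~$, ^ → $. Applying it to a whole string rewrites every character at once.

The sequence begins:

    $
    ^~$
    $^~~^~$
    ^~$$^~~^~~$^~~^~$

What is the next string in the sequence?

Rewriting the 17 symbols of ^~$$^~~^~~$^~~^~$ one by one yields $ ^~~ ^~$ ^~$ $ ^~~ ^~~ $ ^~~ ^~~ ^~$ $ ^~~ ^~~ $ ^~~ ^~$; concatenated:

$^~~^~$^~$$^~~^~~$^~~^~~^~$$^~~^~~$^~~^~$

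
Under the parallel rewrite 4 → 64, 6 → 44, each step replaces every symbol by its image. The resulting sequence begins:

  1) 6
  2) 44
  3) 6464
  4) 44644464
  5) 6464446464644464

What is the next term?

44644464646444644464446464644464

Replace each of the 16 characters of 6464446464644464 in place — 44 64 44 64 64 64 44 64 44 64 44 64 64 64 44 64 — and concatenate.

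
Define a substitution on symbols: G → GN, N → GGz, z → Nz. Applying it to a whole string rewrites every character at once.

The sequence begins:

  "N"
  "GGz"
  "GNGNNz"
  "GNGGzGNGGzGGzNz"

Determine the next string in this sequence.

Rewriting the 15 symbols of GNGGzGNGGzGGzNz one by one yields GN GGz GN GN Nz GN GGz GN GN Nz GN GN Nz GGz Nz; concatenated:

GNGGzGNGNNzGNGGzGNGNNzGNGNNzGGzNz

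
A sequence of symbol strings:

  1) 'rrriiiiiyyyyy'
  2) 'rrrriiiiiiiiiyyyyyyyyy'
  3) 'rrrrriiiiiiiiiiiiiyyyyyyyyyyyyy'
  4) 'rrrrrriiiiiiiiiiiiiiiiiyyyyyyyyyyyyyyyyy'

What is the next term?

The n-th term is n+2 r's then 4n+1 i's then 4n+1 y's (n = 1, 2, …).
Setting n = 5 gives 7, 21, 21 characters in each block.

rrrrrrriiiiiiiiiiiiiiiiiiiiiyyyyyyyyyyyyyyyyyyyyy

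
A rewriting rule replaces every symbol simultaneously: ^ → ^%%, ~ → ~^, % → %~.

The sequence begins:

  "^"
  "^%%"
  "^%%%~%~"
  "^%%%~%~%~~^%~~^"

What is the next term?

^%%%~%~%~~^%~~^%~~^~^^%%%~~^~^^%%

φ(^%%%~%~%~~^%~~^) expands symbol-by-symbol to ^%% %~ %~ %~ ~^ %~ ~^ %~ ~^ ~^ ^%% %~ ~^ ~^ ^%%; joining the 15 pieces gives the next term.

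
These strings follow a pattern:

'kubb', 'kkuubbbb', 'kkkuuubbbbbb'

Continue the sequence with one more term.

The n-th term is n k's then n u's then 2n b's (n = 1, 2, …).
At n = 4 the blocks have lengths 4, 4, 8.

kkkkuuuubbbbbbbb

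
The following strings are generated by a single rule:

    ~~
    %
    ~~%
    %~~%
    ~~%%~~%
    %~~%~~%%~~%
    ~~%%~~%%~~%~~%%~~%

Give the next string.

%~~%~~%%~~%~~%%~~%%~~%~~%%~~%

From term 3 onward, concatenate the second-to-last term with the last: ~~·% = ~~%, %·~~% = %~~%, …
Continuing: %~~%~~%%~~% · ~~%%~~%%~~%~~%%~~% gives term 8.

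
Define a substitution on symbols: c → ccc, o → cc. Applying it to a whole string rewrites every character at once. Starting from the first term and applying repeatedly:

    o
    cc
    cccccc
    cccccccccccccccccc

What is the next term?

cccccccccccccccccccccccccccccccccccccccccccccccccccccc

Applying the rule to each of the 18 symbols of cccccccccccccccccc gives the pieces ccc ccc ccc ccc ccc ccc ccc ccc ccc ccc ccc ccc ccc ccc ccc ccc ccc ccc, which concatenate to the answer.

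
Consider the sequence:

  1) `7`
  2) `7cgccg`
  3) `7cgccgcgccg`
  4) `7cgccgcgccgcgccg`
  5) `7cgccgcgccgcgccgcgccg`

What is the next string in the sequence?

Every step adds cgccg to the end: s(k+1) = s(k)·cgccg.
So the next term is 7cgccgcgccgcgccgcgccg·cgccg.

7cgccgcgccgcgccgcgccgcgccg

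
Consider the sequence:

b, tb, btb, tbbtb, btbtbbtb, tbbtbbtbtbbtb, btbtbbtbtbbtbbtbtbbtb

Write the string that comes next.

This is a Fibonacci-style word recurrence s(k) = s(k−2)·s(k−1): e.g. b·tb = btb.
So term 8 is tbbtbbtbtbbtb·btbtbbtbtbbtbbtbtbbtb.

tbbtbbtbtbbtbbtbtbbtbtbbtbbtbtbbtb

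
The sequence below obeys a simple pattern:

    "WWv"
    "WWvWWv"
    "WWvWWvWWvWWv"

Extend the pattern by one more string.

WWvWWvWWvWWvWWvWWvWWvWWv

s(k+1) = s(k)·s(k) — each term doubles the last.
So the next term is two copies of WWvWWvWWvWWv.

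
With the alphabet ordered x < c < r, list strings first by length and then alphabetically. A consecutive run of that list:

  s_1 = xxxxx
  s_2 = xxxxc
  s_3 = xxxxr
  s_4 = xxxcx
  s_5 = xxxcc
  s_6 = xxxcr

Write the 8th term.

xxxrc

Advancing 2 positions from xxxcr through xxxcr → xxxrx reaches term 8.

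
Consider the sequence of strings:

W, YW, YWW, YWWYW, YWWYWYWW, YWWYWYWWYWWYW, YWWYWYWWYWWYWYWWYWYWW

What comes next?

YWWYWYWWYWWYWYWWYWYWWYWWYWYWWYWWYW

Each term (from the third on) is the previous term followed by the one before it: term 3 = YW·W = YWW.
The next term joins YWWYWYWWYWWYWYWWYWYWW and YWWYWYWWYWWYW.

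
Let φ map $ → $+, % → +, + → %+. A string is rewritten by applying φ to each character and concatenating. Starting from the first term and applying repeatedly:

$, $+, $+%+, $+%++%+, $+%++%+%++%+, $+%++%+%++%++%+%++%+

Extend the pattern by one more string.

$+%++%+%++%++%+%++%+%++%++%+%++%+

Replace each of the 20 characters of $+%++%+%++%++%+%++%+ in place — $+ %+ + %+ %+ + %+ + %+ %+ + %+ %+ + %+ + %+ %+ + %+ — and concatenate.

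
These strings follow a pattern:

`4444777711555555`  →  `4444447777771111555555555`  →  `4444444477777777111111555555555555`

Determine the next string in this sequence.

The n-th term is 2n+2 4's then 2n+2 7's then 2n 1's then 3n+3 5's (n = 1, 2, …).
At n = 4 the blocks have lengths 10, 10, 8, 15.

4444444444777777777711111111555555555555555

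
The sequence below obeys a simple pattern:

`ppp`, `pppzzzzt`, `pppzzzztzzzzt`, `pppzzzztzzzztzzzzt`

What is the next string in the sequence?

Each term is the previous one with zzzzt appended.
So the next term is pppzzzztzzzztzzzzt·zzzzt.

pppzzzztzzzztzzzztzzzzt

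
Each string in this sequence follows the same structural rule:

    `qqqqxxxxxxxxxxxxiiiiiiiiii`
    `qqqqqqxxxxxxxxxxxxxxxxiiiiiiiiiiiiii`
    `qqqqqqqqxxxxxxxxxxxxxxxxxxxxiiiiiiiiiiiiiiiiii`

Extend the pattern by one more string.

Each string has the form q^{2n-2} x^{4n} i^{4n-2}, where the shown terms are n = 3, 4, 5.
For the next term, n = 6, so the run lengths are 10, 24, 22.

qqqqqqqqqqxxxxxxxxxxxxxxxxxxxxxxxxiiiiiiiiiiiiiiiiiiiiii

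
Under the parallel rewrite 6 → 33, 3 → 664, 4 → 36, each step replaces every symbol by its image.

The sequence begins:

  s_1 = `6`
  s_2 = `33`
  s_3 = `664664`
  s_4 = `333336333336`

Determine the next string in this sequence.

6646646646646643366466466466466433

Expanding 333336333336: 3→664, 3→664, 3→664, 3→664, 3→664, 6→33, 3→664, 3→664, 3→664, 3→664, 3→664, 6→33. Concatenated: 664 664 664 664 664 33 664 664 664 664 664 33.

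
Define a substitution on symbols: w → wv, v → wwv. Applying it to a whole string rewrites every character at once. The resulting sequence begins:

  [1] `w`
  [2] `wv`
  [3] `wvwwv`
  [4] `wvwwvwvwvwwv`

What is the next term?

Expanding wvwwvwvwvwwv: w→wv, v→wwv, w→wv, w→wv, v→wwv, w→wv, v→wwv, w→wv, v→wwv, w→wv, w→wv, v→wwv. Concatenated: wv wwv wv wv wwv wv wwv wv wwv wv wv wwv.

wvwwvwvwvwwvwvwwvwvwwvwvwvwwv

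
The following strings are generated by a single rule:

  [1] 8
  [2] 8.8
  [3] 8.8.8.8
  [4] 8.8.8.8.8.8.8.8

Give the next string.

Every step duplicates the string with '.' between the halves.
Doubling 8.8.8.8.8.8.8.8 with '.' between the halves:

8.8.8.8.8.8.8.8.8.8.8.8.8.8.8.8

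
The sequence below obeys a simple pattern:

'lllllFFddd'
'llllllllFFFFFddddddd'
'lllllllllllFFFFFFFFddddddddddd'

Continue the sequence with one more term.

llllllllllllllFFFFFFFFFFFddddddddddddddd

Reading off run lengths: l runs 5, 8, 11; F runs 2, 5, 8; d runs 3, 7, 11 — each is linear in n (n = 1, 2, …).
At n = 4 the blocks have lengths 14, 11, 15.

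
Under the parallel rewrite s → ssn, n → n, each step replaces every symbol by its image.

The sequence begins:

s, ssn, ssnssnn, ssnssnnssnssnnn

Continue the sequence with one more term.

Rewriting the 15 symbols of ssnssnnssnssnnn one by one yields ssn ssn n ssn ssn n n ssn ssn n ssn ssn n n n; concatenated:

ssnssnnssnssnnnssnssnnssnssnnnn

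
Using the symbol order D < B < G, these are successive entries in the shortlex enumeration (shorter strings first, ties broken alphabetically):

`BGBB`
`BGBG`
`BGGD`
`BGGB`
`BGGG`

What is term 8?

Advancing 3 positions from BGGG through BGGG → GDDD → GDDB reaches term 8.

GDDG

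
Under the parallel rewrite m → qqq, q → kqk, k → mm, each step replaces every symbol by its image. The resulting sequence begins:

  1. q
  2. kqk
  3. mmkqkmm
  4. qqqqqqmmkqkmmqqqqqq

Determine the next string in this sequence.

Applying the rule to each of the 19 symbols of qqqqqqmmkqkmmqqqqqq gives the pieces kqk kqk kqk kqk kqk kqk qqq qqq mm kqk mm qqq qqq kqk kqk kqk kqk kqk kqk, which concatenate to the answer.

kqkkqkkqkkqkkqkkqkqqqqqqmmkqkmmqqqqqqkqkkqkkqkkqkkqkkqk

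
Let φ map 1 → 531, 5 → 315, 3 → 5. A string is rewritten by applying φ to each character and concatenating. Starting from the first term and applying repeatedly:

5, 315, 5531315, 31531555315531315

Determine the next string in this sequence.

φ(31531555315531315) expands symbol-by-symbol to 5 531 315 5 531 315 315 315 5 531 315 315 5 531 5 531 315; joining the 17 pieces gives the next term.

55313155531315315315553131531555315531315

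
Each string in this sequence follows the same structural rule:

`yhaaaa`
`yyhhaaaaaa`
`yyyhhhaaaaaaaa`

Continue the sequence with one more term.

yyyyhhhhaaaaaaaaaa

The n-th term is n-1 y's then n-1 h's then 2n a's, where the shown terms are n = 2, 3, 4.
For the next term, n = 5, so the run lengths are 4, 4, 10.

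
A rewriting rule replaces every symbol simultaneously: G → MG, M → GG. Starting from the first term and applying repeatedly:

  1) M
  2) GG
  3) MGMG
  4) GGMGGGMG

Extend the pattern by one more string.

Expanding GGMGGGMG: G→MG, G→MG, M→GG, G→MG, G→MG, G→MG, M→GG, G→MG. Concatenated: MG MG GG MG MG MG GG MG.

MGMGGGMGMGMGGGMG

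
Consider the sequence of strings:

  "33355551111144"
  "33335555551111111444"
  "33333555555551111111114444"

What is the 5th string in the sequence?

33333335555555555551111111111111444444

Each string has the form 3^{n+1} 5^{2n} 1^{2n+1} 4^{n}, where the shown terms are n = 2, 3, 4.
For term 5, n = 6, so the run lengths are 7, 12, 13, 6.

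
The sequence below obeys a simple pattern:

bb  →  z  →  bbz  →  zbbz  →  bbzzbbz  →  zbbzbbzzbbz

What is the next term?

This is a Fibonacci-style word recurrence s(k) = s(k−2)·s(k−1): e.g. bb·z = bbz.
The next term joins bbzzbbz and zbbzbbzzbbz.

bbzzbbzzbbzbbzzbbz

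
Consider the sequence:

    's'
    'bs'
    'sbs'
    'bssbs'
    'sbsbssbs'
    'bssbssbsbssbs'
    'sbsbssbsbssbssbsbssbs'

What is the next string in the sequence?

bssbssbsbssbssbsbssbsbssbssbsbssbs

Each term (from the third on) is the two preceding terms concatenated in order: term 3 = s·bs = sbs.
The next term joins bssbssbsbssbs and sbsbssbsbssbssbsbssbs.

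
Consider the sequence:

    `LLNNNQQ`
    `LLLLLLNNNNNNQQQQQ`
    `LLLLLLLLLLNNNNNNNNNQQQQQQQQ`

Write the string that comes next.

Each string has the form L^{4n-2} N^{3n} Q^{3n-1} (n = 1, 2, …).
For the next term, n = 4, so the run lengths are 14, 12, 11.

LLLLLLLLLLLLLLNNNNNNNNNNNNQQQQQQQQQQQ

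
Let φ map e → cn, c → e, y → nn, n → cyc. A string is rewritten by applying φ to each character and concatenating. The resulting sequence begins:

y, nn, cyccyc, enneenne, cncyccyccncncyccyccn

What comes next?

ecycenneenneecycecycenneenneecyc

Replace each of the 20 characters of cncyccyccncncyccyccn in place — e cyc e nn e e nn e e cyc e cyc e nn e e nn e e cyc — and concatenate.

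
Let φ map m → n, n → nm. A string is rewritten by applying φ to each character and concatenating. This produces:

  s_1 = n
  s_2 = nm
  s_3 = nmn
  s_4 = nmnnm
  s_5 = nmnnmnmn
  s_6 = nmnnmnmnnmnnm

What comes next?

nmnnmnmnnmnnmnmnnmnmn

Replace each of the 13 characters of nmnnmnmnnmnnm in place — nm n nm nm n nm n nm nm n nm nm n — and concatenate.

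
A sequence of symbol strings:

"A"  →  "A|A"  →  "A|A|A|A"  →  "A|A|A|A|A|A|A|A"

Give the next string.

Each string is two copies of the previous one joined by '|'.
One more doubling of A|A|A|A|A|A|A|A gives the answer.

A|A|A|A|A|A|A|A|A|A|A|A|A|A|A|A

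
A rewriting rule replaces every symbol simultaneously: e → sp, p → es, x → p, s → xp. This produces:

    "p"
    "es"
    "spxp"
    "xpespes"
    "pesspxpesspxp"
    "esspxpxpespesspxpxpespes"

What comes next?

spxpxpespespesspxpesspxpxpespespesspxpesspxp

Applying the rule to each of the 24 symbols of esspxpxpespesspxpxpespes gives the pieces sp xp xp es p es p es sp xp es sp xp xp es p es p es sp xp es sp xp, which concatenate to the answer.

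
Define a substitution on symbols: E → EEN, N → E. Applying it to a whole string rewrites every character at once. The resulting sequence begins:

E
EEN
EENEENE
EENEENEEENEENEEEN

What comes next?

Replace each of the 17 characters of EENEENEEENEENEEEN in place — EEN EEN E EEN EEN E EEN EEN EEN E EEN EEN E EEN EEN EEN E — and concatenate.

EENEENEEENEENEEENEENEENEEENEENEEENEENEENE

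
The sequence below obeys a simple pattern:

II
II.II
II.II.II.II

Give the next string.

Every step duplicates the string with '.' between the halves.
So the next term is two copies of II.II.II.II with '.' between the halves.

II.II.II.II.II.II.II.II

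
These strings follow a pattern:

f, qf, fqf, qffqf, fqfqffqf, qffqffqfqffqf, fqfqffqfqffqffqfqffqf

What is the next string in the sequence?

This is a Fibonacci-style word recurrence s(k) = s(k−2)·s(k−1): e.g. f·qf = fqf.
The next term joins qffqffqfqffqf and fqfqffqfqffqffqfqffqf.

qffqffqfqffqffqfqffqfqffqffqfqffqf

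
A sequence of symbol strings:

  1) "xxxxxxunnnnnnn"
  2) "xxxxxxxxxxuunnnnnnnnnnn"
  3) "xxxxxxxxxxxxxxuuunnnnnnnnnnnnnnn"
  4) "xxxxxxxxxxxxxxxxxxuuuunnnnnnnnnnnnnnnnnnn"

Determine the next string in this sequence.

xxxxxxxxxxxxxxxxxxxxxxuuuuunnnnnnnnnnnnnnnnnnnnnnn

The n-th term is 4n+2 x's then n u's then 4n+3 n's (n = 1, 2, …).
At n = 5 the blocks have lengths 22, 5, 23.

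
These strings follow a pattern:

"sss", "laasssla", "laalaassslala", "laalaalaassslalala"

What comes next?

Every step adds laa to the front and la to the end of the previous string.
One more step from laalaalaassslalala gives the answer.

laalaalaalaassslalalala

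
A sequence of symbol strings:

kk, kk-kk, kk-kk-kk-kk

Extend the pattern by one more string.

kk-kk-kk-kk-kk-kk-kk-kk

Every step duplicates the string with '-' between the halves.
One more doubling of kk-kk-kk-kk gives the answer.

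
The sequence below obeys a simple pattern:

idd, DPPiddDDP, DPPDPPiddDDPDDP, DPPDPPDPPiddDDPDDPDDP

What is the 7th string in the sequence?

Each term wraps the previous one in DPP on the left and DDP on the right.
From DPPDPPDPPiddDDPDDPDDP, 3 further steps: DPPDPPDPPiddDDPDDPDDP → DPPDPPDPPDPPiddDDPDDPDDPDDP → DPPDPPDPPDPPDPPiddDDPDDPDDPDDPDDP → (answer).

DPPDPPDPPDPPDPPDPPiddDDPDDPDDPDDPDDPDDP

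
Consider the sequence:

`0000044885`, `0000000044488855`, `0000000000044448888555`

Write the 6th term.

0000000000000000000044444448888888555555

Term n consists of 3n-1 0's, followed by n 4's, followed by n 8's, followed by n-1 5's, where the shown terms are n = 2, 3, 4.
For term 6, n = 7, so the run lengths are 20, 7, 7, 6.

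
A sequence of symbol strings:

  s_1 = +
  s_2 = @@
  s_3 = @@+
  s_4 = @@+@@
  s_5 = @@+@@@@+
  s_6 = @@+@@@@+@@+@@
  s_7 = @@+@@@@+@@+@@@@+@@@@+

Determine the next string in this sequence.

Each term (from the third on) is the previous term followed by the one before it: term 3 = @@·+ = @@+.
The next term joins @@+@@@@+@@+@@@@+@@@@+ and @@+@@@@+@@+@@.

@@+@@@@+@@+@@@@+@@@@+@@+@@@@+@@+@@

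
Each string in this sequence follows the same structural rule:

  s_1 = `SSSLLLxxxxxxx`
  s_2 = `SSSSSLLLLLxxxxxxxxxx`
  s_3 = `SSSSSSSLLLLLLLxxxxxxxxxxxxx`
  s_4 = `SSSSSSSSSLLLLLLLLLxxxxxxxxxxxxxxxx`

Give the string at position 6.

Term n consists of 2n-1 S's, followed by 2n-1 L's, followed by 3n+1 x's, where the shown terms are n = 2, 3, 4, 5.
Setting n = 7 gives 13, 13, 22 characters in each block.

SSSSSSSSSSSSSLLLLLLLLLLLLLxxxxxxxxxxxxxxxxxxxxxx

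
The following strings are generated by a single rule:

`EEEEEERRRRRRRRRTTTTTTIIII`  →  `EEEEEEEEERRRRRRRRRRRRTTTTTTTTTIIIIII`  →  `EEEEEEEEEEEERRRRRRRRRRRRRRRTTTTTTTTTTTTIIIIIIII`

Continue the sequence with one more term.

EEEEEEEEEEEEEEERRRRRRRRRRRRRRRRRRTTTTTTTTTTTTTTTIIIIIIIIII

The n-th term is 3n E's then 3n+3 R's then 3n T's then 2n I's, where the shown terms are n = 2, 3, 4.
At n = 5 the blocks have lengths 15, 18, 15, 10.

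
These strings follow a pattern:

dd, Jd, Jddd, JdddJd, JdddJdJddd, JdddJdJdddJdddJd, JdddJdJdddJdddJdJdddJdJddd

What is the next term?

JdddJdJdddJdddJdJdddJdJdddJdddJdJdddJdddJd

From term 3 onward, concatenate the last term with the second-to-last: Jd·dd = Jddd, Jddd·Jd = JdddJd, …
Continuing: JdddJdJdddJdddJdJdddJdJddd · JdddJdJdddJdddJd gives term 8.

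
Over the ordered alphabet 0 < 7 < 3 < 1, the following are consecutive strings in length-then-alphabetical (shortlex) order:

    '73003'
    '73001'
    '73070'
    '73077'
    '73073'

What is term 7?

73030

Stepping forward 2 times from 73073: 73073 → 73071, then the target.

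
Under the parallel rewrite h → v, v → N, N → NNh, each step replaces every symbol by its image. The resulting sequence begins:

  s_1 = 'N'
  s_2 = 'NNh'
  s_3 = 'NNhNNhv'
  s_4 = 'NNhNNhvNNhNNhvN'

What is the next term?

φ(NNhNNhvNNhNNhvN) expands symbol-by-symbol to NNh NNh v NNh NNh v N NNh NNh v NNh NNh v N NNh; joining the 15 pieces gives the next term.

NNhNNhvNNhNNhvNNNhNNhvNNhNNhvNNNh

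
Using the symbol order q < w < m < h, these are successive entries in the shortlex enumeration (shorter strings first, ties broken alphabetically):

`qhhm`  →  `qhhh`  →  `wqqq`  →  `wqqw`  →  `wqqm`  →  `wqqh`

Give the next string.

The successor of wqqh increments the rightmost position that isn't already h and resets every position after it to q.

wqwq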